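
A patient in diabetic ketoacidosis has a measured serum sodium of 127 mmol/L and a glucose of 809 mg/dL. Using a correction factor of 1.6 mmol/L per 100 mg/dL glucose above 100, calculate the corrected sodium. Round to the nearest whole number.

138 mmol/L

Corrected Na = measured Na + 1.6 · (glucose − 100)/100
= 127 + 1.6 · (809 − 100)/100
= 127 + 11.3
= 138.3 mmol/L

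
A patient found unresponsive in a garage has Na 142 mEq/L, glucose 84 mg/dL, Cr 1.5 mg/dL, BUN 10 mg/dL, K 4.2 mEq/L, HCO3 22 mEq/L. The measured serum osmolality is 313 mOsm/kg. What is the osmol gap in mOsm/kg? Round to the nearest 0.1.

Calculated osmolality = 2·Na + glucose/18 + BUN/2.8
= 2·142 + 84/18 + 10/2.8
= 284 + 4.67 + 3.57
= 292.24 mOsm/kg ≈ 292.2 mOsm/kg
Osmolar gap = measured − calculated = 313 − 292.2 = 20.8 mOsm/kg

20.8 mOsm/kg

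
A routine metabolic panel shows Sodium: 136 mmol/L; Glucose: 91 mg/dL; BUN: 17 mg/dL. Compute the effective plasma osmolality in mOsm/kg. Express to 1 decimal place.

277.1 mOsm/kg

Effective osmolality excludes urea (freely permeant across cell membranes):
2·Na + glucose/18
= 2·136 + 91/18
= 272 + 5.06
= 277.06 mOsm/kg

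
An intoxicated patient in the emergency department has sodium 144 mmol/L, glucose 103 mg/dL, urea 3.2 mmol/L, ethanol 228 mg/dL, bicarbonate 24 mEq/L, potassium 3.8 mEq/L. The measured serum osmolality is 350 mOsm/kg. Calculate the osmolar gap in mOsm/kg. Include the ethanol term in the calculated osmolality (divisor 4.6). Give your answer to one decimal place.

Calculated osmolality = 2·Na + glucose/18 + urea + ethanol/4.6
= 2·144 + 103/18 + 3.2 + 228/4.6
= 288 + 5.72 + 3.20 + 49.57
= 346.49 mOsm/kg ≈ 346.5 mOsm/kg
Osmolar gap = measured − calculated = 350 − 346.5 = 3.5 mOsm/kg

3.5 mOsm/kg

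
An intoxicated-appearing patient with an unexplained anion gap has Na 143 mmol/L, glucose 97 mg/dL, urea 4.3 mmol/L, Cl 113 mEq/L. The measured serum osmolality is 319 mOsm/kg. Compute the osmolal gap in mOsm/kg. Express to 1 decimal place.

23.3 mOsm/kg

Calculated osmolality = 2·Na + glucose/18 + urea
= 2·143 + 97/18 + 4.3
= 286 + 5.39 + 4.30
= 295.69 mOsm/kg ≈ 295.7 mOsm/kg
Osmolar gap = measured − calculated = 319 − 295.7 = 23.3 mOsm/kg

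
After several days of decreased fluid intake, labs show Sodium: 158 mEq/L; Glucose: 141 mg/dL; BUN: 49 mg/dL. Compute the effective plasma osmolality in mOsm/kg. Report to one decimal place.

Effective osmolality excludes urea (freely permeant across cell membranes):
2·Na + glucose/18
= 2·158 + 141/18
= 316 + 7.83
= 323.83 mOsm/kg

323.8 mOsm/kg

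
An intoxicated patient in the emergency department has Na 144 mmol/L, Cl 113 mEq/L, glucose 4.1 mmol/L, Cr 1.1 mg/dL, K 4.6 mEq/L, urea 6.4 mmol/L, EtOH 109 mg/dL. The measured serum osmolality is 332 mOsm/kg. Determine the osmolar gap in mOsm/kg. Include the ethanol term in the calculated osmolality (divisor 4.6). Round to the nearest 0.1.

9.8 mOsm/kg

Calculated osmolality = 2·Na + glucose + urea + ethanol/4.6
= 2·144 + 4.1 + 6.4 + 109/4.6
= 288 + 4.10 + 6.40 + 23.70
= 322.2 mOsm/kg ≈ 322.2 mOsm/kg
Osmolar gap = measured − calculated = 332 − 322.2 = 9.8 mOsm/kg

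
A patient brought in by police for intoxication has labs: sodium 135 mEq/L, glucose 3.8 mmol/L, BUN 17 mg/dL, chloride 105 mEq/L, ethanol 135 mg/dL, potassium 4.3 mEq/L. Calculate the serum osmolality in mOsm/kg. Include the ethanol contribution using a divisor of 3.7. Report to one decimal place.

Calculated osmolality = 2·Na + glucose + BUN/2.8 + ethanol/3.7
= 2·135 + 3.8 + 17/2.8 + 135/3.7
= 270 + 3.80 + 6.07 + 36.49
= 316.36 mOsm/kg

316.4 mOsm/kg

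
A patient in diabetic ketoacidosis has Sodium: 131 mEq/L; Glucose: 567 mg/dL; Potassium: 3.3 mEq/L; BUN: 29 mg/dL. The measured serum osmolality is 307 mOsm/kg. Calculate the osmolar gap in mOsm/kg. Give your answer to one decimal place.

3.1 mOsm/kg

Calculated osmolality = 2·Na + glucose/18 + BUN/2.8
= 2·131 + 567/18 + 29/2.8
= 262 + 31.50 + 10.36
= 303.86 mOsm/kg ≈ 303.9 mOsm/kg
Osmolar gap = measured − calculated = 307 − 303.9 = 3.1 mOsm/kg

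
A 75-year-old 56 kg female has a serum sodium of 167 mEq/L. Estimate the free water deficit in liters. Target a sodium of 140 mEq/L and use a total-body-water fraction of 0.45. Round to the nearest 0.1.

TBW = 0.45 · 56 = 25.2 L
Free water deficit = TBW · (Na/140 − 1)
= 25.2 · (167/140 − 1)
= 25.2 · 0.1929
= 4.86 L

4.9 L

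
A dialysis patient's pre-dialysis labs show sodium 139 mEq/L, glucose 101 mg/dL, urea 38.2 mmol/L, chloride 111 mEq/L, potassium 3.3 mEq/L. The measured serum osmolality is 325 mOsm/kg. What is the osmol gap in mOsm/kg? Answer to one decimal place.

3.2 mOsm/kg

Calculated osmolality = 2·Na + glucose/18 + urea
= 2·139 + 101/18 + 38.2
= 278 + 5.61 + 38.20
= 321.81 mOsm/kg ≈ 321.8 mOsm/kg
Osmolar gap = measured − calculated = 325 − 321.8 = 3.2 mOsm/kg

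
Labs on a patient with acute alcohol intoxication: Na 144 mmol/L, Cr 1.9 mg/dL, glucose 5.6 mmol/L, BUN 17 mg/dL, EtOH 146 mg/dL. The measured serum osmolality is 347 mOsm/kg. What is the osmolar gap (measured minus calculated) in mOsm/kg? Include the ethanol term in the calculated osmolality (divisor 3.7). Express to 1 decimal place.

Calculated osmolality = 2·Na + glucose + BUN/2.8 + ethanol/3.7
= 2·144 + 5.6 + 17/2.8 + 146/3.7
= 288 + 5.60 + 6.07 + 39.46
= 339.13 mOsm/kg ≈ 339.1 mOsm/kg
Osmolar gap = measured − calculated = 347 − 339.1 = 7.9 mOsm/kg

7.9 mOsm/kg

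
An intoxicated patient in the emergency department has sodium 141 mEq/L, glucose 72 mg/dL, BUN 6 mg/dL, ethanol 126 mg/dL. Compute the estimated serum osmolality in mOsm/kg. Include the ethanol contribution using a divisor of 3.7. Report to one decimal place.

322.2 mOsm/kg

Calculated osmolality = 2·Na + glucose/18 + BUN/2.8 + ethanol/3.7
= 2·141 + 72/18 + 6/2.8 + 126/3.7
= 282 + 4 + 2.14 + 34.05
= 322.19 mOsm/kg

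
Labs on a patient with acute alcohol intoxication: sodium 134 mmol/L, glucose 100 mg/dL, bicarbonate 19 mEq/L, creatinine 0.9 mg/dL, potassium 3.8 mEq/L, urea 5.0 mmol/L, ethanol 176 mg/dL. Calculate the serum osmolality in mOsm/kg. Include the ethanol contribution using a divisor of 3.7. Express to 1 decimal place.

Calculated osmolality = 2·Na + glucose/18 + urea + ethanol/3.7
= 2·134 + 100/18 + 5 + 176/3.7
= 268 + 5.56 + 5 + 47.57
= 326.13 mOsm/kg

326.1 mOsm/kg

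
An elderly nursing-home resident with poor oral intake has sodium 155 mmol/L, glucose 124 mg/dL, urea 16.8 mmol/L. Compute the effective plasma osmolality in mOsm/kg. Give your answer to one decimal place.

Effective osmolality excludes urea (freely permeant across cell membranes):
2·Na + glucose/18
= 2·155 + 124/18
= 310 + 6.89
= 316.89 mOsm/kg

316.9 mOsm/kg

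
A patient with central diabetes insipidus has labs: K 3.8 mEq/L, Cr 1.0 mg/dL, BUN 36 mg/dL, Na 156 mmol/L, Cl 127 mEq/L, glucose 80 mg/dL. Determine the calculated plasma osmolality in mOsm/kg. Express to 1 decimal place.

Calculated osmolality = 2·Na + glucose/18 + BUN/2.8
= 2·156 + 80/18 + 36/2.8
= 312 + 4.44 + 12.86
= 329.3 mOsm/kg

329.3 mOsm/kg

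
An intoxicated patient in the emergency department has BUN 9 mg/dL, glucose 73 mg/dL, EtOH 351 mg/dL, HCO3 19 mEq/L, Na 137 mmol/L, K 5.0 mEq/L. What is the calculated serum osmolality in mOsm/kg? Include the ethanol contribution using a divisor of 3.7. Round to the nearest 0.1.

376.1 mOsm/kg

Calculated osmolality = 2·Na + glucose/18 + BUN/2.8 + ethanol/3.7
= 2·137 + 73/18 + 9/2.8 + 351/3.7
= 274 + 4.06 + 3.21 + 94.86
= 376.13 mOsm/kg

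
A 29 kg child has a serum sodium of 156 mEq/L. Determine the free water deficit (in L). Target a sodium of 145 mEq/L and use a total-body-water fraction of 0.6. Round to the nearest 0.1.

TBW = 0.6 · 29 = 17.4 L
Free water deficit = TBW · (Na/145 − 1)
= 17.4 · (156/145 − 1)
= 17.4 · 0.0759
= 1.32 L

1.3 L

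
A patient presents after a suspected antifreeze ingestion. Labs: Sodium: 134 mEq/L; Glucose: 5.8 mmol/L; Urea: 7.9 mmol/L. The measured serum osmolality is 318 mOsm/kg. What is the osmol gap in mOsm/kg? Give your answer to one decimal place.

Calculated osmolality = 2·Na + glucose + urea
= 2·134 + 5.8 + 7.9
= 268 + 5.80 + 7.90
= 281.7 mOsm/kg ≈ 281.7 mOsm/kg
Osmolar gap = measured − calculated = 318 − 281.7 = 36.3 mOsm/kg

36.3 mOsm/kg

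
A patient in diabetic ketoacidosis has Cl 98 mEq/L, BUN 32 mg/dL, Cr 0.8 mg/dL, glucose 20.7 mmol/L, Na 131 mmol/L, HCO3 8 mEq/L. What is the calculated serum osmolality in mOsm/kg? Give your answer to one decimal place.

294.1 mOsm/kg

Calculated osmolality = 2·Na + glucose + BUN/2.8
= 2·131 + 20.7 + 32/2.8
= 262 + 20.70 + 11.43
= 294.13 mOsm/kg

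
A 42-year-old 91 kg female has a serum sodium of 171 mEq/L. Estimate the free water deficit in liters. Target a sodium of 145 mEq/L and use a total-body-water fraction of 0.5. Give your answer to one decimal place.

TBW = 0.5 · 91 = 45.5 L
Free water deficit = TBW · (Na/145 − 1)
= 45.5 · (171/145 − 1)
= 45.5 · 0.1793
= 8.16 L

8.2 L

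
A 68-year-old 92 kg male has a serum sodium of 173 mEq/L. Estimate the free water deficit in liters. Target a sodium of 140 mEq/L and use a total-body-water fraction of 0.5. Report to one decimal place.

TBW = 0.5 · 92 = 46 L
Free water deficit = TBW · (Na/140 − 1)
= 46 · (173/140 − 1)
= 46 · 0.2357
= 10.84 L

10.8 L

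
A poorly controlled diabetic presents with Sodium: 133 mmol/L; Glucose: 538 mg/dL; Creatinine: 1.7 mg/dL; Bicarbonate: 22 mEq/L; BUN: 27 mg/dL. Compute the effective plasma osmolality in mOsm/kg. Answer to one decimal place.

Effective osmolality excludes urea (freely permeant across cell membranes):
2·Na + glucose/18
= 2·133 + 538/18
= 266 + 29.89
= 295.89 mOsm/kg

295.9 mOsm/kg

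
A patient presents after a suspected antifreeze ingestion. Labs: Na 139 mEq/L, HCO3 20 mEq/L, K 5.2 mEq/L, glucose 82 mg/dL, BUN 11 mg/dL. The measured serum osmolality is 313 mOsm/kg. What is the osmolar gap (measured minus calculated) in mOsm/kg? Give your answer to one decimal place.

26.5 mOsm/kg

Calculated osmolality = 2·Na + glucose/18 + BUN/2.8
= 2·139 + 82/18 + 11/2.8
= 278 + 4.56 + 3.93
= 286.49 mOsm/kg ≈ 286.5 mOsm/kg
Osmolar gap = measured − calculated = 313 − 286.5 = 26.5 mOsm/kg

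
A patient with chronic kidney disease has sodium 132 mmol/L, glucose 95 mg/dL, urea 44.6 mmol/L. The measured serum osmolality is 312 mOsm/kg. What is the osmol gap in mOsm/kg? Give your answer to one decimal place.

Calculated osmolality = 2·Na + glucose/18 + urea
= 2·132 + 95/18 + 44.6
= 264 + 5.28 + 44.60
= 313.88 mOsm/kg ≈ 313.9 mOsm/kg
Osmolar gap = measured − calculated = 312 − 313.9 = -1.9 mOsm/kg

-1.9 mOsm/kg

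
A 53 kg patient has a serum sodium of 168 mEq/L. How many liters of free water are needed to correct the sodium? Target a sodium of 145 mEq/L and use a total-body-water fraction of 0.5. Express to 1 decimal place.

4.2 L

TBW = 0.5 · 53 = 26.5 L
Free water deficit = TBW · (Na/145 − 1)
= 26.5 · (168/145 − 1)
= 26.5 · 0.1586
= 4.2 L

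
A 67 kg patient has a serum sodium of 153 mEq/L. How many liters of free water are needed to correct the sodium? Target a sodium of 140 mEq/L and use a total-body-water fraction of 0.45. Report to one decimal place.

TBW = 0.45 · 67 = 30.15 L
Free water deficit = TBW · (Na/140 − 1)
= 30.15 · (153/140 − 1)
= 30.15 · 0.0929
= 2.8 L

2.8 L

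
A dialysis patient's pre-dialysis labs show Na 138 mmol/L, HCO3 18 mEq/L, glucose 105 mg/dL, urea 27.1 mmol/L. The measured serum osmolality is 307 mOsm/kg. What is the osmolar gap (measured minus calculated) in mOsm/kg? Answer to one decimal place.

-1.9 mOsm/kg

Calculated osmolality = 2·Na + glucose/18 + urea
= 2·138 + 105/18 + 27.1
= 276 + 5.83 + 27.10
= 308.93 mOsm/kg ≈ 308.9 mOsm/kg
Osmolar gap = measured − calculated = 307 − 308.9 = -1.9 mOsm/kg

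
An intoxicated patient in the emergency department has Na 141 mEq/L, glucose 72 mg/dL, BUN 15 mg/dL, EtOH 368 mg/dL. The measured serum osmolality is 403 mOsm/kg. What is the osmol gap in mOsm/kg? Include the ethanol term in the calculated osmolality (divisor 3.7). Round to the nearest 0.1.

12.2 mOsm/kg

Calculated osmolality = 2·Na + glucose/18 + BUN/2.8 + ethanol/3.7
= 2·141 + 72/18 + 15/2.8 + 368/3.7
= 282 + 4 + 5.36 + 99.46
= 390.82 mOsm/kg ≈ 390.8 mOsm/kg
Osmolar gap = measured − calculated = 403 − 390.8 = 12.2 mOsm/kg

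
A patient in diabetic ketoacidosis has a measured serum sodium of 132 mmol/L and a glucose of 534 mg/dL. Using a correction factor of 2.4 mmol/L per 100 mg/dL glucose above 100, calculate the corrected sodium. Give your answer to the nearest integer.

142 mmol/L

Corrected Na = measured Na + 2.4 · (glucose − 100)/100
= 132 + 2.4 · (534 − 100)/100
= 132 + 10.4
= 142.4 mmol/L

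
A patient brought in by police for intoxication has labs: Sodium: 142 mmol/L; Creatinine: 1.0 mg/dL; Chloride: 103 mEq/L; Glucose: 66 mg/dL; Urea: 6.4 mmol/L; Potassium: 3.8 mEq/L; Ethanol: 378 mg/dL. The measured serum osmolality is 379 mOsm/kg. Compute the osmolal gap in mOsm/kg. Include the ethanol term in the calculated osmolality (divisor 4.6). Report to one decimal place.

Calculated osmolality = 2·Na + glucose/18 + urea + ethanol/4.6
= 2·142 + 66/18 + 6.4 + 378/4.6
= 284 + 3.67 + 6.40 + 82.17
= 376.24 mOsm/kg ≈ 376.2 mOsm/kg
Osmolar gap = measured − calculated = 379 − 376.2 = 2.8 mOsm/kg

2.8 mOsm/kg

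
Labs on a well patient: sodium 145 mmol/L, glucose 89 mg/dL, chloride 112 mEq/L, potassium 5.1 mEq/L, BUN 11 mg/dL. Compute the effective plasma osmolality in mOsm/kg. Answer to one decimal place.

Effective osmolality excludes urea (freely permeant across cell membranes):
2·Na + glucose/18
= 2·145 + 89/18
= 290 + 4.94
= 294.94 mOsm/kg

294.9 mOsm/kg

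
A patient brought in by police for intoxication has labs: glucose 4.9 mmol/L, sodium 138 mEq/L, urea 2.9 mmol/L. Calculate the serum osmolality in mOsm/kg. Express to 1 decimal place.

283.8 mOsm/kg

Calculated osmolality = 2·Na + glucose + urea
= 2·138 + 4.9 + 2.9
= 276 + 4.90 + 2.90
= 283.8 mOsm/kg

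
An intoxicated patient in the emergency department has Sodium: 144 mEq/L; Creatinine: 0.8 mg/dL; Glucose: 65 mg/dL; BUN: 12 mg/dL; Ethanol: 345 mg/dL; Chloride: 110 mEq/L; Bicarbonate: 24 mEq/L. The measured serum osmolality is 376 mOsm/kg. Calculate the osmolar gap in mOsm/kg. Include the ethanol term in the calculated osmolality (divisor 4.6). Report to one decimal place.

Calculated osmolality = 2·Na + glucose/18 + BUN/2.8 + ethanol/4.6
= 2·144 + 65/18 + 12/2.8 + 345/4.6
= 288 + 3.61 + 4.29 + 75
= 370.9 mOsm/kg ≈ 370.9 mOsm/kg
Osmolar gap = measured − calculated = 376 − 370.9 = 5.1 mOsm/kg

5.1 mOsm/kg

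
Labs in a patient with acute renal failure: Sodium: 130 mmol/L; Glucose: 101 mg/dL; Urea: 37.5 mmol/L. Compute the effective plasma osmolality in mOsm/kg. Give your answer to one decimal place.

265.6 mOsm/kg

Effective osmolality excludes urea (freely permeant across cell membranes):
2·Na + glucose/18
= 2·130 + 101/18
= 260 + 5.61
= 265.61 mOsm/kg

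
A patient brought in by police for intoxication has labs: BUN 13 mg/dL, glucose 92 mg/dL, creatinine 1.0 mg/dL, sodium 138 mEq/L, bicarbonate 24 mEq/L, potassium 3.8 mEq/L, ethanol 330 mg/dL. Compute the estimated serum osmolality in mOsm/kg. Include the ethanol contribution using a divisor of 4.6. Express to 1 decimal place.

357.5 mOsm/kg

Calculated osmolality = 2·Na + glucose/18 + BUN/2.8 + ethanol/4.6
= 2·138 + 92/18 + 13/2.8 + 330/4.6
= 276 + 5.11 + 4.64 + 71.74
= 357.49 mOsm/kg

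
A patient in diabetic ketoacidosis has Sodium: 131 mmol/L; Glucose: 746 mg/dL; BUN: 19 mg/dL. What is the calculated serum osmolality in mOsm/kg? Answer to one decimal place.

Calculated osmolality = 2·Na + glucose/18 + BUN/2.8
= 2·131 + 746/18 + 19/2.8
= 262 + 41.44 + 6.79
= 310.23 mOsm/kg

310.2 mOsm/kg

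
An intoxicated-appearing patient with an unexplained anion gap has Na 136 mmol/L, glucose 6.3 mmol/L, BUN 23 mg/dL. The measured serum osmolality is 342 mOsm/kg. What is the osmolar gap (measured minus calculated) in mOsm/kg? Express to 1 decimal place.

55.5 mOsm/kg

Calculated osmolality = 2·Na + glucose + BUN/2.8
= 2·136 + 6.3 + 23/2.8
= 272 + 6.30 + 8.21
= 286.51 mOsm/kg ≈ 286.5 mOsm/kg
Osmolar gap = measured − calculated = 342 − 286.5 = 55.5 mOsm/kg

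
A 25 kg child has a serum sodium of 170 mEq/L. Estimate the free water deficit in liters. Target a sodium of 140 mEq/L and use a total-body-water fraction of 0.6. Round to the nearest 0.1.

TBW = 0.6 · 25 = 15 L
Free water deficit = TBW · (Na/140 − 1)
= 15 · (170/140 − 1)
= 15 · 0.2143
= 3.21 L

3.2 L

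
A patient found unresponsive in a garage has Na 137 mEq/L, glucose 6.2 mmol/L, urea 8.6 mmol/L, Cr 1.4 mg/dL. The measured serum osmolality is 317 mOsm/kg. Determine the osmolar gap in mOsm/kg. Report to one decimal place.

Calculated osmolality = 2·Na + glucose + urea
= 2·137 + 6.2 + 8.6
= 274 + 6.20 + 8.60
= 288.8 mOsm/kg ≈ 288.8 mOsm/kg
Osmolar gap = measured − calculated = 317 − 288.8 = 28.2 mOsm/kg

28.2 mOsm/kg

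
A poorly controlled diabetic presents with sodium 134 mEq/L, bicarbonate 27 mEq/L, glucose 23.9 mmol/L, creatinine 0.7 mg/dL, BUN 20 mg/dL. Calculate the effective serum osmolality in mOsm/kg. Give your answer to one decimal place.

291.9 mOsm/kg

Effective osmolality excludes urea (freely permeant across cell membranes):
2·Na + glucose
= 2·134 + 23.9
= 268 + 23.9
= 291.9 mOsm/kg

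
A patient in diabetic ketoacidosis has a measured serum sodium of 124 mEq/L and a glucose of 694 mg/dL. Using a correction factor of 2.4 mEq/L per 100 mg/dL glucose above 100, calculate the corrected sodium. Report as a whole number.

138 mEq/L

Corrected Na = measured Na + 2.4 · (glucose − 100)/100
= 124 + 2.4 · (694 − 100)/100
= 124 + 14.3
= 138.3 mEq/L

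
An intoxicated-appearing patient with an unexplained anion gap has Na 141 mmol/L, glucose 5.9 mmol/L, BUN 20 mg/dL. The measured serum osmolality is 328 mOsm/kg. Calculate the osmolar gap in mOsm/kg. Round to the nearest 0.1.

33.0 mOsm/kg

Calculated osmolality = 2·Na + glucose + BUN/2.8
= 2·141 + 5.9 + 20/2.8
= 282 + 5.90 + 7.14
= 295.04 mOsm/kg ≈ 295.0 mOsm/kg
Osmolar gap = measured − calculated = 328 − 295.0 = 33.0 mOsm/kg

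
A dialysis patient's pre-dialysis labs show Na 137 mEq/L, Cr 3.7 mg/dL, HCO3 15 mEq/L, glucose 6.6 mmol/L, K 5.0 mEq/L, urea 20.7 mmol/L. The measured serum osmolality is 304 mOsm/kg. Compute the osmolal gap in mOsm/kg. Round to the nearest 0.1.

2.7 mOsm/kg

Calculated osmolality = 2·Na + glucose + urea
= 2·137 + 6.6 + 20.7
= 274 + 6.60 + 20.70
= 301.3 mOsm/kg ≈ 301.3 mOsm/kg
Osmolar gap = measured − calculated = 304 − 301.3 = 2.7 mOsm/kg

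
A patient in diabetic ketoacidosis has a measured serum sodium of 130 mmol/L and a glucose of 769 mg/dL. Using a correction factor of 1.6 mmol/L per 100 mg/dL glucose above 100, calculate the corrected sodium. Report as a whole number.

141 mmol/L

Corrected Na = measured Na + 1.6 · (glucose − 100)/100
= 130 + 1.6 · (769 − 100)/100
= 130 + 10.7
= 140.7 mmol/L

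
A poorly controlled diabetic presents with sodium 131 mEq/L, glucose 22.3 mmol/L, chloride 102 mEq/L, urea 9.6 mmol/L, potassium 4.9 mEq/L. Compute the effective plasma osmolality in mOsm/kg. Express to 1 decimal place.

Effective osmolality excludes urea (freely permeant across cell membranes):
2·Na + glucose
= 2·131 + 22.3
= 262 + 22.3
= 284.3 mOsm/kg

284.3 mOsm/kg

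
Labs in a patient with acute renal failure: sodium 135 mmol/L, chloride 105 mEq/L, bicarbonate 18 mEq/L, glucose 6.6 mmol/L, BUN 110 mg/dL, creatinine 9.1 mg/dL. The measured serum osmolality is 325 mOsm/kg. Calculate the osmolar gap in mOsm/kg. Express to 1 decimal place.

Calculated osmolality = 2·Na + glucose + BUN/2.8
= 2·135 + 6.6 + 110/2.8
= 270 + 6.60 + 39.29
= 315.89 mOsm/kg ≈ 315.9 mOsm/kg
Osmolar gap = measured − calculated = 325 − 315.9 = 9.1 mOsm/kg

9.1 mOsm/kg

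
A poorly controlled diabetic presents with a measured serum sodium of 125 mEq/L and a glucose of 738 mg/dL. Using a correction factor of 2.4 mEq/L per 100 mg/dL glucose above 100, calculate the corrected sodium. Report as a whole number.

Corrected Na = measured Na + 2.4 · (glucose − 100)/100
= 125 + 2.4 · (738 − 100)/100
= 125 + 15.3
= 140.3 mEq/L

140 mEq/L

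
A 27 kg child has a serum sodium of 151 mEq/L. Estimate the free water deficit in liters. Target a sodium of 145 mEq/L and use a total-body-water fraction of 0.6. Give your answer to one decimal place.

0.7 L

TBW = 0.6 · 27 = 16.2 L
Free water deficit = TBW · (Na/145 − 1)
= 16.2 · (151/145 − 1)
= 16.2 · 0.0414
= 0.67 L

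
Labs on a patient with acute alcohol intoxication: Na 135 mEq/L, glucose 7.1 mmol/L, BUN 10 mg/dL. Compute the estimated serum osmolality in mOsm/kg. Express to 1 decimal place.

280.7 mOsm/kg

Calculated osmolality = 2·Na + glucose + BUN/2.8
= 2·135 + 7.1 + 10/2.8
= 270 + 7.10 + 3.57
= 280.67 mOsm/kg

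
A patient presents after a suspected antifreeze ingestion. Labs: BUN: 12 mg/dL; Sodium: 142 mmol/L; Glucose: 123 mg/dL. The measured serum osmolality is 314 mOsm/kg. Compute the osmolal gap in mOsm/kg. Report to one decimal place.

Calculated osmolality = 2·Na + glucose/18 + BUN/2.8
= 2·142 + 123/18 + 12/2.8
= 284 + 6.83 + 4.29
= 295.12 mOsm/kg ≈ 295.1 mOsm/kg
Osmolar gap = measured − calculated = 314 − 295.1 = 18.9 mOsm/kg

18.9 mOsm/kg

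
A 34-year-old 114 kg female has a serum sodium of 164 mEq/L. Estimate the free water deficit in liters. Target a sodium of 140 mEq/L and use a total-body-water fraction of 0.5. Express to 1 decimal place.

TBW = 0.5 · 114 = 57 L
Free water deficit = TBW · (Na/140 − 1)
= 57 · (164/140 − 1)
= 57 · 0.1714
= 9.77 L

9.8 L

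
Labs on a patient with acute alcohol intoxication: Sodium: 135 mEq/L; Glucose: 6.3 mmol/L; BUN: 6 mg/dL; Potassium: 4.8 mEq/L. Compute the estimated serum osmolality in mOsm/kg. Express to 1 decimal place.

Calculated osmolality = 2·Na + glucose + BUN/2.8
= 2·135 + 6.3 + 6/2.8
= 270 + 6.30 + 2.14
= 278.44 mOsm/kg

278.4 mOsm/kg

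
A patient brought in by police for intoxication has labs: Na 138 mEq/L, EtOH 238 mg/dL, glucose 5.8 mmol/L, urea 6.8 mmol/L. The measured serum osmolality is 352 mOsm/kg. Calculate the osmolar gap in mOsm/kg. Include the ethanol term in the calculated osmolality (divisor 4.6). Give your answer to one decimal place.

11.7 mOsm/kg

Calculated osmolality = 2·Na + glucose + urea + ethanol/4.6
= 2·138 + 5.8 + 6.8 + 238/4.6
= 276 + 5.80 + 6.80 + 51.74
= 340.34 mOsm/kg ≈ 340.3 mOsm/kg
Osmolar gap = measured − calculated = 352 − 340.3 = 11.7 mOsm/kg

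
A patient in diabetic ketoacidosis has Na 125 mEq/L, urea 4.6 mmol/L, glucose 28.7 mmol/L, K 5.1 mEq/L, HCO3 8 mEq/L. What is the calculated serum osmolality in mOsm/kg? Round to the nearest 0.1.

Calculated osmolality = 2·Na + glucose + urea
= 2·125 + 28.7 + 4.6
= 250 + 28.70 + 4.60
= 283.3 mOsm/kg

283.3 mOsm/kg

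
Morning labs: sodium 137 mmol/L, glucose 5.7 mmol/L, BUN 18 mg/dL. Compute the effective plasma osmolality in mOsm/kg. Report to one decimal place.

279.7 mOsm/kg

Effective osmolality excludes urea (freely permeant across cell membranes):
2·Na + glucose
= 2·137 + 5.7
= 274 + 5.7
= 279.7 mOsm/kg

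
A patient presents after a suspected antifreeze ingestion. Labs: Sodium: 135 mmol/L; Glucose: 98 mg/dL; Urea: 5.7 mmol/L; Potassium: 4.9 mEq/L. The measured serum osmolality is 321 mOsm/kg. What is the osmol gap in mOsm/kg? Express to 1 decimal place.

Calculated osmolality = 2·Na + glucose/18 + urea
= 2·135 + 98/18 + 5.7
= 270 + 5.44 + 5.70
= 281.14 mOsm/kg ≈ 281.1 mOsm/kg
Osmolar gap = measured − calculated = 321 − 281.1 = 39.9 mOsm/kg

39.9 mOsm/kg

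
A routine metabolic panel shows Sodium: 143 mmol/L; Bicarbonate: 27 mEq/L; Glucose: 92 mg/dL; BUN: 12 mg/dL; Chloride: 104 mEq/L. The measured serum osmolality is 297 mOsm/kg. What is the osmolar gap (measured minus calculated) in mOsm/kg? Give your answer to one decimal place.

Calculated osmolality = 2·Na + glucose/18 + BUN/2.8
= 2·143 + 92/18 + 12/2.8
= 286 + 5.11 + 4.29
= 295.4 mOsm/kg ≈ 295.4 mOsm/kg
Osmolar gap = measured − calculated = 297 − 295.4 = 1.6 mOsm/kg

1.6 mOsm/kg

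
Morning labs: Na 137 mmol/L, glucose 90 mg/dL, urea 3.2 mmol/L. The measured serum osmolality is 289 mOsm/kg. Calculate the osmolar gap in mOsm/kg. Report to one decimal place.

Calculated osmolality = 2·Na + glucose/18 + urea
= 2·137 + 90/18 + 3.2
= 274 + 5 + 3.20
= 282.2 mOsm/kg ≈ 282.2 mOsm/kg
Osmolar gap = measured − calculated = 289 − 282.2 = 6.8 mOsm/kg

6.8 mOsm/kg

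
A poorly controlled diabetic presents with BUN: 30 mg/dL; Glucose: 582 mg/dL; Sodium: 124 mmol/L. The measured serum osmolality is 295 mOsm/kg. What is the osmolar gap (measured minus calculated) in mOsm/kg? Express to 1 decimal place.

4.0 mOsm/kg

Calculated osmolality = 2·Na + glucose/18 + BUN/2.8
= 2·124 + 582/18 + 30/2.8
= 248 + 32.33 + 10.71
= 291.04 mOsm/kg ≈ 291.0 mOsm/kg
Osmolar gap = measured − calculated = 295 − 291.0 = 4.0 mOsm/kg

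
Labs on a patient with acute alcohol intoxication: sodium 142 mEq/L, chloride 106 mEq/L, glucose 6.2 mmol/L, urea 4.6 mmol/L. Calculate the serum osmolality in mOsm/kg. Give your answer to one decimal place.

Calculated osmolality = 2·Na + glucose + urea
= 2·142 + 6.2 + 4.6
= 284 + 6.20 + 4.60
= 294.8 mOsm/kg

294.8 mOsm/kg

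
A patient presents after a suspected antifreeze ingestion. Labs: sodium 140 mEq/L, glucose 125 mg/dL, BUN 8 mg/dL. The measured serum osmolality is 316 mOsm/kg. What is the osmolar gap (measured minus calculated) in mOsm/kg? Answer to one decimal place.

Calculated osmolality = 2·Na + glucose/18 + BUN/2.8
= 2·140 + 125/18 + 8/2.8
= 280 + 6.94 + 2.86
= 289.8 mOsm/kg ≈ 289.8 mOsm/kg
Osmolar gap = measured − calculated = 316 − 289.8 = 26.2 mOsm/kg

26.2 mOsm/kg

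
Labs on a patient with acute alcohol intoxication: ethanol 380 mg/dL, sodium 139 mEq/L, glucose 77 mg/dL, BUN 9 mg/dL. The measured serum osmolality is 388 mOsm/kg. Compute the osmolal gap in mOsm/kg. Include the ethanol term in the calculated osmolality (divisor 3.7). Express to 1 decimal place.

-0.2 mOsm/kg

Calculated osmolality = 2·Na + glucose/18 + BUN/2.8 + ethanol/3.7
= 2·139 + 77/18 + 9/2.8 + 380/3.7
= 278 + 4.28 + 3.21 + 102.70
= 388.19 mOsm/kg ≈ 388.2 mOsm/kg
Osmolar gap = measured − calculated = 388 − 388.2 = -0.2 mOsm/kg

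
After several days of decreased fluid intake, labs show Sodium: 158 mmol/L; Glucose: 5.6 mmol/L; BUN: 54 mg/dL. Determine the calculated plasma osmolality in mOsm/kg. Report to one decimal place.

Calculated osmolality = 2·Na + glucose + BUN/2.8
= 2·158 + 5.6 + 54/2.8
= 316 + 5.60 + 19.29
= 340.89 mOsm/kg

340.9 mOsm/kg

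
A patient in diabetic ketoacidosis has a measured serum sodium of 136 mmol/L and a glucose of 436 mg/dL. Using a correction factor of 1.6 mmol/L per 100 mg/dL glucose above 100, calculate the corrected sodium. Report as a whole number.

141 mmol/L

Corrected Na = measured Na + 1.6 · (glucose − 100)/100
= 136 + 1.6 · (436 − 100)/100
= 136 + 5.4
= 141.4 mmol/L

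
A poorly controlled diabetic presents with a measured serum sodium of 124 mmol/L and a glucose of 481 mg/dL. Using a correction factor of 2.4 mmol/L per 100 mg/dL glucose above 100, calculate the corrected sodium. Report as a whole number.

Corrected Na = measured Na + 2.4 · (glucose − 100)/100
= 124 + 2.4 · (481 − 100)/100
= 124 + 9.1
= 133.1 mmol/L

133 mmol/L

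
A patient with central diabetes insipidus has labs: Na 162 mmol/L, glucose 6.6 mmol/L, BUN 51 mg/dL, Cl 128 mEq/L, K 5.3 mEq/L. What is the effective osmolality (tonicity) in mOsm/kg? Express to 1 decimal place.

Effective osmolality excludes urea (freely permeant across cell membranes):
2·Na + glucose
= 2·162 + 6.6
= 324 + 6.6
= 330.6 mOsm/kg

330.6 mOsm/kg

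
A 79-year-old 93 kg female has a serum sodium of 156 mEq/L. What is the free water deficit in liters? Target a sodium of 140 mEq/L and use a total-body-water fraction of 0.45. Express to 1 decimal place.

4.8 L

TBW = 0.45 · 93 = 41.85 L
Free water deficit = TBW · (Na/140 − 1)
= 41.85 · (156/140 − 1)
= 41.85 · 0.1143
= 4.78 L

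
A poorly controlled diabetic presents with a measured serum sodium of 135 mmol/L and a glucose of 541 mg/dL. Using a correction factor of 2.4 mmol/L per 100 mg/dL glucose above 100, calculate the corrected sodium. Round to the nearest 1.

Corrected Na = measured Na + 2.4 · (glucose − 100)/100
= 135 + 2.4 · (541 − 100)/100
= 135 + 10.6
= 145.6 mmol/L

146 mmol/L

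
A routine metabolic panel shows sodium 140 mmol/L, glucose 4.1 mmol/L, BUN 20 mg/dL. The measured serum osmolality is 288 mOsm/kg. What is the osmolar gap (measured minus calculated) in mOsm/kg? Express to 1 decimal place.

-3.2 mOsm/kg

Calculated osmolality = 2·Na + glucose + BUN/2.8
= 2·140 + 4.1 + 20/2.8
= 280 + 4.10 + 7.14
= 291.24 mOsm/kg ≈ 291.2 mOsm/kg
Osmolar gap = measured − calculated = 288 − 291.2 = -3.2 mOsm/kg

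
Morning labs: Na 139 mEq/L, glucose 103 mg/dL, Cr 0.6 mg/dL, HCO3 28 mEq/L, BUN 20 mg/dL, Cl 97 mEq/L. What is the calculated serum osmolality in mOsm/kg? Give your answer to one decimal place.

290.9 mOsm/kg

Calculated osmolality = 2·Na + glucose/18 + BUN/2.8
= 2·139 + 103/18 + 20/2.8
= 278 + 5.72 + 7.14
= 290.86 mOsm/kg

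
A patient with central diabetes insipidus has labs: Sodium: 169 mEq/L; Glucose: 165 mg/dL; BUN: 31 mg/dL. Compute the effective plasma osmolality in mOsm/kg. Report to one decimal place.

347.2 mOsm/kg

Effective osmolality excludes urea (freely permeant across cell membranes):
2·Na + glucose/18
= 2·169 + 165/18
= 338 + 9.17
= 347.17 mOsm/kg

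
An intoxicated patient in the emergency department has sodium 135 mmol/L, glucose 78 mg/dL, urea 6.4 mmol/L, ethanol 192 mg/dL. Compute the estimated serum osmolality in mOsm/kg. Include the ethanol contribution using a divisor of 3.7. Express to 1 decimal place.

Calculated osmolality = 2·Na + glucose/18 + urea + ethanol/3.7
= 2·135 + 78/18 + 6.4 + 192/3.7
= 270 + 4.33 + 6.40 + 51.89
= 332.62 mOsm/kg

332.6 mOsm/kg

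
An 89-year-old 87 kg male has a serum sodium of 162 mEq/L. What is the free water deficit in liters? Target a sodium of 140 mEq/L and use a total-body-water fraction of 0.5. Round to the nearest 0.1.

6.8 L

TBW = 0.5 · 87 = 43.5 L
Free water deficit = TBW · (Na/140 − 1)
= 43.5 · (162/140 − 1)
= 43.5 · 0.1571
= 6.83 L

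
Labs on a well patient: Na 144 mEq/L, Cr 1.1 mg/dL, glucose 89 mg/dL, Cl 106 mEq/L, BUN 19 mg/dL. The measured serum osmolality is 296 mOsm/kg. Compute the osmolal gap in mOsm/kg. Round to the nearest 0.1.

Calculated osmolality = 2·Na + glucose/18 + BUN/2.8
= 2·144 + 89/18 + 19/2.8
= 288 + 4.94 + 6.79
= 299.73 mOsm/kg ≈ 299.7 mOsm/kg
Osmolar gap = measured − calculated = 296 − 299.7 = -3.7 mOsm/kg

-3.7 mOsm/kg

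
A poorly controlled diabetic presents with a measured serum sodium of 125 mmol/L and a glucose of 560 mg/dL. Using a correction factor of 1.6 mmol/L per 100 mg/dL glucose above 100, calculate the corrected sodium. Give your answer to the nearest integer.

Corrected Na = measured Na + 1.6 · (glucose − 100)/100
= 125 + 1.6 · (560 − 100)/100
= 125 + 7.4
= 132.4 mmol/L

132 mmol/L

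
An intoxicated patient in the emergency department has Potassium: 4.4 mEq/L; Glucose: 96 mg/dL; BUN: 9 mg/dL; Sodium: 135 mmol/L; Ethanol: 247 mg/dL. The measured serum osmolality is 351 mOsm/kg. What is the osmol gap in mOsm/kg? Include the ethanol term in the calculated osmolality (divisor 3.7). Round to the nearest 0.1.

5.7 mOsm/kg

Calculated osmolality = 2·Na + glucose/18 + BUN/2.8 + ethanol/3.7
= 2·135 + 96/18 + 9/2.8 + 247/3.7
= 270 + 5.33 + 3.21 + 66.76
= 345.3 mOsm/kg ≈ 345.3 mOsm/kg
Osmolar gap = measured − calculated = 351 − 345.3 = 5.7 mOsm/kg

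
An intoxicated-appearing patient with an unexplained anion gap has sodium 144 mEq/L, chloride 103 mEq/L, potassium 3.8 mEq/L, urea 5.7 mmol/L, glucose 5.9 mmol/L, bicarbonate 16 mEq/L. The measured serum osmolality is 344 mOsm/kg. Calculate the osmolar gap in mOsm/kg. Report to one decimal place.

Calculated osmolality = 2·Na + glucose + urea
= 2·144 + 5.9 + 5.7
= 288 + 5.90 + 5.70
= 299.6 mOsm/kg ≈ 299.6 mOsm/kg
Osmolar gap = measured − calculated = 344 − 299.6 = 44.4 mOsm/kg

44.4 mOsm/kg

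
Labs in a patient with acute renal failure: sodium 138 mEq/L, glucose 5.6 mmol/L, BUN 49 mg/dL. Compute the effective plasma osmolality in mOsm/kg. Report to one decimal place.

Effective osmolality excludes urea (freely permeant across cell membranes):
2·Na + glucose
= 2·138 + 5.6
= 276 + 5.6
= 281.6 mOsm/kg

281.6 mOsm/kg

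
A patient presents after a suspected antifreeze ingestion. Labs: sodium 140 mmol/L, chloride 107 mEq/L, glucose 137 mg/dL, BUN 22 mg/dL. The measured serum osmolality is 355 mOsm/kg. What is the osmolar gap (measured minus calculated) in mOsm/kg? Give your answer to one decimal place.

59.5 mOsm/kg

Calculated osmolality = 2·Na + glucose/18 + BUN/2.8
= 2·140 + 137/18 + 22/2.8
= 280 + 7.61 + 7.86
= 295.47 mOsm/kg ≈ 295.5 mOsm/kg
Osmolar gap = measured − calculated = 355 − 295.5 = 59.5 mOsm/kg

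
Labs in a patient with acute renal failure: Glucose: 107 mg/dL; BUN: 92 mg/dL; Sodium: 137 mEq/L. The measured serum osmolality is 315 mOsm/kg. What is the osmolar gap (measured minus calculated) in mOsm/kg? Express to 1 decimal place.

Calculated osmolality = 2·Na + glucose/18 + BUN/2.8
= 2·137 + 107/18 + 92/2.8
= 274 + 5.94 + 32.86
= 312.8 mOsm/kg ≈ 312.8 mOsm/kg
Osmolar gap = measured − calculated = 315 − 312.8 = 2.2 mOsm/kg

2.2 mOsm/kg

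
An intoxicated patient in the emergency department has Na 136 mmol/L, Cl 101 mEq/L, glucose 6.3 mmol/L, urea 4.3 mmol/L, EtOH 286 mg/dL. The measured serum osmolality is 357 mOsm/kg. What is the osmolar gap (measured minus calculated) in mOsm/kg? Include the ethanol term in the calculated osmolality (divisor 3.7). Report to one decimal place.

Calculated osmolality = 2·Na + glucose + urea + ethanol/3.7
= 2·136 + 6.3 + 4.3 + 286/3.7
= 272 + 6.30 + 4.30 + 77.30
= 359.9 mOsm/kg ≈ 359.9 mOsm/kg
Osmolar gap = measured − calculated = 357 − 359.9 = -2.9 mOsm/kg

-2.9 mOsm/kg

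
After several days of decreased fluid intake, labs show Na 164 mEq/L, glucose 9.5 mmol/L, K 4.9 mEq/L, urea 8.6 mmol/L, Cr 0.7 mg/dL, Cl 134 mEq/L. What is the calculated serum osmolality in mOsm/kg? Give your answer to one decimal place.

346.1 mOsm/kg

Calculated osmolality = 2·Na + glucose + urea
= 2·164 + 9.5 + 8.6
= 328 + 9.50 + 8.60
= 346.1 mOsm/kg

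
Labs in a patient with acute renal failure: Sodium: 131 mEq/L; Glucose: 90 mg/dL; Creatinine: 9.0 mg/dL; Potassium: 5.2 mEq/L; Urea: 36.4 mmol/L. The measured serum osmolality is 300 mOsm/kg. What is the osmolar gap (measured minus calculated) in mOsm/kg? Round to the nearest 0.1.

Calculated osmolality = 2·Na + glucose/18 + urea
= 2·131 + 90/18 + 36.4
= 262 + 5 + 36.40
= 303.4 mOsm/kg ≈ 303.4 mOsm/kg
Osmolar gap = measured − calculated = 300 − 303.4 = -3.4 mOsm/kg

-3.4 mOsm/kg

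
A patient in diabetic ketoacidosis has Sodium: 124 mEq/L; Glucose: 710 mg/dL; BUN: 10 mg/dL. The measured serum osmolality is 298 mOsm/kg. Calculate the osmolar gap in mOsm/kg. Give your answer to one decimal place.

7.0 mOsm/kg

Calculated osmolality = 2·Na + glucose/18 + BUN/2.8
= 2·124 + 710/18 + 10/2.8
= 248 + 39.44 + 3.57
= 291.01 mOsm/kg ≈ 291.0 mOsm/kg
Osmolar gap = measured − calculated = 298 − 291.0 = 7.0 mOsm/kg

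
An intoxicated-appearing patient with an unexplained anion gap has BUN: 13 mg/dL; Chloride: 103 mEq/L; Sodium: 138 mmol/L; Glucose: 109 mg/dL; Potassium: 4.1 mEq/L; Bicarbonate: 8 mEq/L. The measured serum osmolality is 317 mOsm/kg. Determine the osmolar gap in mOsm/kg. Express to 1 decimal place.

30.3 mOsm/kg

Calculated osmolality = 2·Na + glucose/18 + BUN/2.8
= 2·138 + 109/18 + 13/2.8
= 276 + 6.06 + 4.64
= 286.7 mOsm/kg ≈ 286.7 mOsm/kg
Osmolar gap = measured − calculated = 317 − 286.7 = 30.3 mOsm/kg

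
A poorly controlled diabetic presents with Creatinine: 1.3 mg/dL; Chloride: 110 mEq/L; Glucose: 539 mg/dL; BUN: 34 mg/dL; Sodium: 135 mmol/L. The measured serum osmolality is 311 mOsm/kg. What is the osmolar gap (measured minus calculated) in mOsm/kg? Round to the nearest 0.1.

Calculated osmolality = 2·Na + glucose/18 + BUN/2.8
= 2·135 + 539/18 + 34/2.8
= 270 + 29.94 + 12.14
= 312.08 mOsm/kg ≈ 312.1 mOsm/kg
Osmolar gap = measured − calculated = 311 − 312.1 = -1.1 mOsm/kg

-1.1 mOsm/kg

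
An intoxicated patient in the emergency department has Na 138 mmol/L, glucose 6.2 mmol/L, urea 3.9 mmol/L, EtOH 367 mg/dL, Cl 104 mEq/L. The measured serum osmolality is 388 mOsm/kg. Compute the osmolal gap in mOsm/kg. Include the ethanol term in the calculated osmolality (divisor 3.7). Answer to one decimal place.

2.7 mOsm/kg

Calculated osmolality = 2·Na + glucose + urea + ethanol/3.7
= 2·138 + 6.2 + 3.9 + 367/3.7
= 276 + 6.20 + 3.90 + 99.19
= 385.29 mOsm/kg ≈ 385.3 mOsm/kg
Osmolar gap = measured − calculated = 388 − 385.3 = 2.7 mOsm/kg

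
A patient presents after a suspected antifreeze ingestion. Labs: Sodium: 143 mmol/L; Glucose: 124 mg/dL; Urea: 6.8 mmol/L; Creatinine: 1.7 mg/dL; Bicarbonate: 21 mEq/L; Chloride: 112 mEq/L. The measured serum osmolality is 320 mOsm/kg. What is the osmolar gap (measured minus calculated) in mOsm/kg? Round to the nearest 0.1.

20.3 mOsm/kg

Calculated osmolality = 2·Na + glucose/18 + urea
= 2·143 + 124/18 + 6.8
= 286 + 6.89 + 6.80
= 299.69 mOsm/kg ≈ 299.7 mOsm/kg
Osmolar gap = measured − calculated = 320 − 299.7 = 20.3 mOsm/kg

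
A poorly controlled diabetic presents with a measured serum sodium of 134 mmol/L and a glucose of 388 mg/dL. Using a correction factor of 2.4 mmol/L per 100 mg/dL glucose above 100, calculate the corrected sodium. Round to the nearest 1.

141 mmol/L

Corrected Na = measured Na + 2.4 · (glucose − 100)/100
= 134 + 2.4 · (388 − 100)/100
= 134 + 6.9
= 140.9 mmol/L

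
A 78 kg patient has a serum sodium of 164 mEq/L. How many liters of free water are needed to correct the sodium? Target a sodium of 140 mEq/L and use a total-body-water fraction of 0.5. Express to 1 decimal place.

TBW = 0.5 · 78 = 39 L
Free water deficit = TBW · (Na/140 − 1)
= 39 · (164/140 − 1)
= 39 · 0.1714
= 6.68 L

6.7 L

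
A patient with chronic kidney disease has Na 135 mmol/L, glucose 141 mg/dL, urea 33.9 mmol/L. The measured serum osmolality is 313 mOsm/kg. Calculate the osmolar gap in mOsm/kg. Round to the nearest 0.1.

1.3 mOsm/kg

Calculated osmolality = 2·Na + glucose/18 + urea
= 2·135 + 141/18 + 33.9
= 270 + 7.83 + 33.90
= 311.73 mOsm/kg ≈ 311.7 mOsm/kg
Osmolar gap = measured − calculated = 313 − 311.7 = 1.3 mOsm/kg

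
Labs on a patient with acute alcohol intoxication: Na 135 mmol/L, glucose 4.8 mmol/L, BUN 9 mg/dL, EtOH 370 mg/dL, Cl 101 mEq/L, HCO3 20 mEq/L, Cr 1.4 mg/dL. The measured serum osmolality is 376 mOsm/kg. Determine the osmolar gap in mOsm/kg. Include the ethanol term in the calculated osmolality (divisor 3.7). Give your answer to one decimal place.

Calculated osmolality = 2·Na + glucose + BUN/2.8 + ethanol/3.7
= 2·135 + 4.8 + 9/2.8 + 370/3.7
= 270 + 4.80 + 3.21 + 100
= 378.01 mOsm/kg ≈ 378.0 mOsm/kg
Osmolar gap = measured − calculated = 376 − 378.0 = -2.0 mOsm/kg

-2.0 mOsm/kg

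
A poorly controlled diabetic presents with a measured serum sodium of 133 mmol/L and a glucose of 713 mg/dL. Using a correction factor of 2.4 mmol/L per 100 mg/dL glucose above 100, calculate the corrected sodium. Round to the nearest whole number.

Corrected Na = measured Na + 2.4 · (glucose − 100)/100
= 133 + 2.4 · (713 − 100)/100
= 133 + 14.7
= 147.7 mmol/L

148 mmol/L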